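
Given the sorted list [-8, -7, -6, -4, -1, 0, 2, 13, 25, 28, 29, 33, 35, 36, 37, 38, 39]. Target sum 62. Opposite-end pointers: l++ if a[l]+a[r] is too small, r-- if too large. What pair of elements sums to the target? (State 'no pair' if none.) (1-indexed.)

l=1 r=17: -8+39=31 <62, l++
l=2 r=17: -7+39=32 <62, l++
l=3 r=17: -6+39=33 <62, l++
l=4 r=17: -4+39=35 <62, l++
l=5 r=17: -1+39=38 <62, l++
l=6 r=17: 0+39=39 <62, l++
l=7 r=17: 2+39=41 <62, l++
l=8 r=17: 13+39=52 <62, l++
l=9 r=17: 25+39=64 >62, r--
l=9 r=16: 25+38=63 >62, r--
l=9 r=15: 25+37=62, found

(25, 37)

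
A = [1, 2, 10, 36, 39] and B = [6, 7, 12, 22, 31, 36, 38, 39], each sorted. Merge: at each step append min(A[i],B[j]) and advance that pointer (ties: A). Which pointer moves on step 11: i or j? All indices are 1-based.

i=1 j=1: A[i]=1<=B[j]=6 take 1, i++
i=2 j=1: A[i]=2<=B[j]=6 take 2, i++
i=3 j=1: A[i]=10>B[j]=6 take 6, j++
i=3 j=2: A[i]=10>B[j]=7 take 7, j++
i=3 j=3: A[i]=10<=B[j]=12 take 10, i++
i=4 j=3: A[i]=36>B[j]=12 take 12, j++
i=4 j=4: A[i]=36>B[j]=22 take 22, j++
i=4 j=5: A[i]=36>B[j]=31 take 31, j++
i=4 j=6: A[i]=36<=B[j]=36 take 36, i++
i=5 j=6: A[i]=39>B[j]=36 take 36, j++
i=5 j=7: A[i]=39>B[j]=38 take 38, j++

j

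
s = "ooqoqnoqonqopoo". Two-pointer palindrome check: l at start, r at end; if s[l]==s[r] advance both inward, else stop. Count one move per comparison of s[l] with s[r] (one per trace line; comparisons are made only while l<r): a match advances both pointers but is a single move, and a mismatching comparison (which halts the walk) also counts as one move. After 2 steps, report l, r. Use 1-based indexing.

l=1 r=15: 'o'=='o', l++,r--
l=2 r=14: 'o'=='o', l++,r--

l=3, r=13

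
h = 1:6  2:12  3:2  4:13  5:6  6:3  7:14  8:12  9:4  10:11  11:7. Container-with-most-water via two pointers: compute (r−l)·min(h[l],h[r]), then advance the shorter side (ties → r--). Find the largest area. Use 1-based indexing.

max area = 88

[1,11] min(6,7)*10=60 best=60 * → l++
[2,11] min(12,7)*9=63 best=63 * → r--
[2,10] min(12,11)*8=88 best=88 * → r--
[2,9] min(12,4)*7=28 best=88 → r--
[2,8] min(12,12)*6=72 best=88 → r--
[2,7] min(12,14)*5=60 best=88 → l++
[3,7] min(2,14)*4=8 best=88 → l++
[4,7] min(13,14)*3=39 best=88 → l++
[5,7] min(6,14)*2=12 best=88 → l++
[6,7] min(3,14)*1=3 best=88 → l++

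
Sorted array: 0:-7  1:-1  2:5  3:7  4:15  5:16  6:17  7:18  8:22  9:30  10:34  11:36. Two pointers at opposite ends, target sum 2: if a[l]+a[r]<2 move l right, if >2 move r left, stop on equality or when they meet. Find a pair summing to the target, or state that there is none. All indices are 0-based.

no pair

l=0 r=11: -7+36=29 >2, r--
l=0 r=10: -7+34=27 >2, r--
l=0 r=9: -7+30=23 >2, r--
l=0 r=8: -7+22=15 >2, r--
l=0 r=7: -7+18=11 >2, r--
l=0 r=6: -7+17=10 >2, r--
l=0 r=5: -7+16=9 >2, r--
l=0 r=4: -7+15=8 >2, r--
l=0 r=3: -7+7=0 <2, l++
l=1 r=3: -1+7=6 >2, r--
l=1 r=2: -1+5=4 >2, r--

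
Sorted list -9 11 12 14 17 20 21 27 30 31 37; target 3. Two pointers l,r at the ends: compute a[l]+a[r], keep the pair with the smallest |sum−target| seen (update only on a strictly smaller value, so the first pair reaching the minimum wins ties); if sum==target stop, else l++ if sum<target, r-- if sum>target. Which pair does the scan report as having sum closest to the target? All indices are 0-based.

l=0 r=10: -9+37=28 d=25 *, r--
l=0 r=9: -9+31=22 d=19 *, r--
l=0 r=8: -9+30=21 d=18 *, r--
l=0 r=7: -9+27=18 d=15 *, r--
l=0 r=6: -9+21=12 d=9 *, r--
l=0 r=5: -9+20=11 d=8 *, r--
l=0 r=4: -9+17=8 d=5 *, r--
l=0 r=3: -9+14=5 d=2 *, r--
l=0 r=2: -9+12=3 d=0 *, stop

pair (-9, 12) with sum 3 (|Δ|=0)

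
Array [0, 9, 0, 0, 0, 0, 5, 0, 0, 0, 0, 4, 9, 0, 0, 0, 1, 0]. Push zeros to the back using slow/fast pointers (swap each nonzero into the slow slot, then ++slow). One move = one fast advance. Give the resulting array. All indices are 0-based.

[9, 5, 4, 9, 1, 0, 0, 0, 0, 0, 0, 0, 0, 0, 0, 0, 0, 0]

(s=0,f=0) a[fast]=0 → fast++
(s=0,f=1) a[fast]=9≠0 swap→a[0]=9 → slow++,fast++
(s=1,f=2) a[fast]=0 → fast++
(s=1,f=3) a[fast]=0 → fast++
(s=1,f=4) a[fast]=0 → fast++
(s=1,f=5) a[fast]=0 → fast++
(s=1,f=6) a[fast]=5≠0 swap→a[1]=5 → slow++,fast++
(s=2,f=7) a[fast]=0 → fast++
(s=2,f=8) a[fast]=0 → fast++
(s=2,f=9) a[fast]=0 → fast++
(s=2,f=10) a[fast]=0 → fast++
(s=2,f=11) a[fast]=4≠0 swap→a[2]=4 → slow++,fast++
(s=3,f=12) a[fast]=9≠0 swap→a[3]=9 → slow++,fast++
(s=4,f=13) a[fast]=0 → fast++
(s=4,f=14) a[fast]=0 → fast++
(s=4,f=15) a[fast]=0 → fast++
(s=4,f=16) a[fast]=1≠0 swap→a[4]=1 → slow++,fast++
(s=5,f=17) a[fast]=0 → fast++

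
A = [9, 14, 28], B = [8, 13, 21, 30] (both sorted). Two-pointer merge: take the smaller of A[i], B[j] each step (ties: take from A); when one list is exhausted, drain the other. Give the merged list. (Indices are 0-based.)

[8, 9, 13, 14, 21, 28, 30]

[i=0,j=0] A[i]=9>B[j]=8 take 8 → j++
[i=0,j=1] A[i]=9<=B[j]=13 take 9 → i++
[i=1,j=1] A[i]=14>B[j]=13 take 13 → j++
[i=1,j=2] A[i]=14<=B[j]=21 take 14 → i++
[i=2,j=2] A[i]=28>B[j]=21 take 21 → j++
[i=2,j=3] A[i]=28<=B[j]=30 take 28 → i++
[i=3,j=3] A done, take B[j]=30 → j++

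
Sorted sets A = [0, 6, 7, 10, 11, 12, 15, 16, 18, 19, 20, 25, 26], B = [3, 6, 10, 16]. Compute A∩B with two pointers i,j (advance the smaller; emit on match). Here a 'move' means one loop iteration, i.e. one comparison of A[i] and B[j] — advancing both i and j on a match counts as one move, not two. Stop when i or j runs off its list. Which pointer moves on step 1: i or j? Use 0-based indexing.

i=0 j=0: 0<3, i++

i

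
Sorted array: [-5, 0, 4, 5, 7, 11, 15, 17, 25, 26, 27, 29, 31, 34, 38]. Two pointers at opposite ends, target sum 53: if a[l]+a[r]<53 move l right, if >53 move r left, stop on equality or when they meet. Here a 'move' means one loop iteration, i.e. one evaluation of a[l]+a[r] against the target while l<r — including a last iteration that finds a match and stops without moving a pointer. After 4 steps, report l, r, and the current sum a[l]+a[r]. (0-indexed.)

l=4, r=14, sum=45

[0,14] -5+38=33 <53 → l++
[1,14] 0+38=38 <53 → l++
[2,14] 4+38=42 <53 → l++
[3,14] 5+38=43 <53 → l++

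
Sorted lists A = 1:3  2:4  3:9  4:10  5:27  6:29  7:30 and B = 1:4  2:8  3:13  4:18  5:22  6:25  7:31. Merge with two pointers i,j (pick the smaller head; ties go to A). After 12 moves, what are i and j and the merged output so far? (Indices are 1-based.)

i=7, j=7, merged so far=[3, 4, 4, 8, 9, 10, 13, 18, 22, 25, 27, 29]

[i=1,j=1] A[i]=3<=B[j]=4 take 3 → i++
[i=2,j=1] A[i]=4<=B[j]=4 take 4 → i++
[i=3,j=1] A[i]=9>B[j]=4 take 4 → j++
[i=3,j=2] A[i]=9>B[j]=8 take 8 → j++
[i=3,j=3] A[i]=9<=B[j]=13 take 9 → i++
[i=4,j=3] A[i]=10<=B[j]=13 take 10 → i++
[i=5,j=3] A[i]=27>B[j]=13 take 13 → j++
[i=5,j=4] A[i]=27>B[j]=18 take 18 → j++
[i=5,j=5] A[i]=27>B[j]=22 take 22 → j++
[i=5,j=6] A[i]=27>B[j]=25 take 25 → j++
[i=5,j=7] A[i]=27<=B[j]=31 take 27 → i++
[i=6,j=7] A[i]=29<=B[j]=31 take 29 → i++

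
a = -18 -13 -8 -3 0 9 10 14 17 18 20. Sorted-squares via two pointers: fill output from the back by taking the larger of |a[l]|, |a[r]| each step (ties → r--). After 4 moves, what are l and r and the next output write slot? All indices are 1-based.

[1,11] |-18|<=|20| out[11]=400 → r--
[1,10] |-18|<=|18| out[10]=324 → r--
[1,9] |-18|>|17| out[9]=324 → l++
[2,9] |-13|<=|17| out[8]=289 → r--

l=2, r=8, next write slot=7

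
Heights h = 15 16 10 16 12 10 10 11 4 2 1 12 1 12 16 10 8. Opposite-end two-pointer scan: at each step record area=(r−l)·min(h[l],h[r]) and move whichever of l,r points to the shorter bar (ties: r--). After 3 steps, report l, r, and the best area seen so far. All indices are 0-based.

l=0 r=16: min(15,8)*16=128 best=128 *, r--
l=0 r=15: min(15,10)*15=150 best=150 *, r--
l=0 r=14: min(15,16)*14=210 best=210 *, l++

l=1, r=14, best area=210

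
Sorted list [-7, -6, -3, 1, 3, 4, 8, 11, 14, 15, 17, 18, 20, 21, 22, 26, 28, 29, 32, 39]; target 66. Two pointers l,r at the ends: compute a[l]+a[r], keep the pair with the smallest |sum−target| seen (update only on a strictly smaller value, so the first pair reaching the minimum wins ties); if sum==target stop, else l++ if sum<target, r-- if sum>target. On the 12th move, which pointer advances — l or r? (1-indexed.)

l

l=1 r=20: -7+39=32 d=34 *, l++
l=2 r=20: -6+39=33 d=33 *, l++
l=3 r=20: -3+39=36 d=30 *, l++
l=4 r=20: 1+39=40 d=26 *, l++
l=5 r=20: 3+39=42 d=24 *, l++
l=6 r=20: 4+39=43 d=23 *, l++
l=7 r=20: 8+39=47 d=19 *, l++
l=8 r=20: 11+39=50 d=16 *, l++
l=9 r=20: 14+39=53 d=13 *, l++
l=10 r=20: 15+39=54 d=12 *, l++
l=11 r=20: 17+39=56 d=10 *, l++
l=12 r=20: 18+39=57 d=9 *, l++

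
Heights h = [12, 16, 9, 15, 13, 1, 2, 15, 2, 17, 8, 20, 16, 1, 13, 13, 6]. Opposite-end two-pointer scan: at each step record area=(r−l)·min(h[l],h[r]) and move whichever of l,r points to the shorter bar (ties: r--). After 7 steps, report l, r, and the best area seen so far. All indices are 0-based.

[0,16] min(12,6)*16=96 best=96 * → r--
[0,15] min(12,13)*15=180 best=180 * → l++
[1,15] min(16,13)*14=182 best=182 * → r--
[1,14] min(16,13)*13=169 best=182 → r--
[1,13] min(16,1)*12=12 best=182 → r--
[1,12] min(16,16)*11=176 best=182 → r--
[1,11] min(16,20)*10=160 best=182 → l++

l=2, r=11, best area=182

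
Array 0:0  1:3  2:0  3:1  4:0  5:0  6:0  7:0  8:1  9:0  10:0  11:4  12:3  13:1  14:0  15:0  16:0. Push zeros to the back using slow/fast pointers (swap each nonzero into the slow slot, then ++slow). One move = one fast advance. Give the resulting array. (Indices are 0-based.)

[3, 1, 1, 4, 3, 1, 0, 0, 0, 0, 0, 0, 0, 0, 0, 0, 0]

slow=0 fast=0: a[fast]=0, fast++
slow=0 fast=1: a[fast]=3≠0 swap→a[0]=3, slow++,fast++
slow=1 fast=2: a[fast]=0, fast++
slow=1 fast=3: a[fast]=1≠0 swap→a[1]=1, slow++,fast++
slow=2 fast=4: a[fast]=0, fast++
slow=2 fast=5: a[fast]=0, fast++
slow=2 fast=6: a[fast]=0, fast++
slow=2 fast=7: a[fast]=0, fast++
slow=2 fast=8: a[fast]=1≠0 swap→a[2]=1, slow++,fast++
slow=3 fast=9: a[fast]=0, fast++
slow=3 fast=10: a[fast]=0, fast++
slow=3 fast=11: a[fast]=4≠0 swap→a[3]=4, slow++,fast++
slow=4 fast=12: a[fast]=3≠0 swap→a[4]=3, slow++,fast++
slow=5 fast=13: a[fast]=1≠0 swap→a[5]=1, slow++,fast++
slow=6 fast=14: a[fast]=0, fast++
slow=6 fast=15: a[fast]=0, fast++
slow=6 fast=16: a[fast]=0, fast++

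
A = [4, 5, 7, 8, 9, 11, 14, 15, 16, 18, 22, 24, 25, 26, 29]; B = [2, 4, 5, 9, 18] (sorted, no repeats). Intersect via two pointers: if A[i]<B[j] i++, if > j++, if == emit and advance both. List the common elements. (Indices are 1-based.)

[i=1,j=1] 4>2 → j++
[i=1,j=2] 4==4 emit → i++,j++
[i=2,j=3] 5==5 emit → i++,j++
[i=3,j=4] 7<9 → i++
[i=4,j=4] 8<9 → i++
[i=5,j=4] 9==9 emit → i++,j++
[i=6,j=5] 11<18 → i++
[i=7,j=5] 14<18 → i++
[i=8,j=5] 15<18 → i++
[i=9,j=5] 16<18 → i++
[i=10,j=5] 18==18 emit → i++,j++

intersection = [4, 5, 9, 18]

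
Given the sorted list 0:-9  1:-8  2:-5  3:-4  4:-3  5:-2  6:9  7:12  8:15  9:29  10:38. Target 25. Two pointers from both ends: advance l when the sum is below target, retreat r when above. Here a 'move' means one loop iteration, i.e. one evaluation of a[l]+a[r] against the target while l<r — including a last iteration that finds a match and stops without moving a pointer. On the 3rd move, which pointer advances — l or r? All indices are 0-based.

l

l=0 r=10: -9+38=29 >25, r--
l=0 r=9: -9+29=20 <25, l++
l=1 r=9: -8+29=21 <25, l++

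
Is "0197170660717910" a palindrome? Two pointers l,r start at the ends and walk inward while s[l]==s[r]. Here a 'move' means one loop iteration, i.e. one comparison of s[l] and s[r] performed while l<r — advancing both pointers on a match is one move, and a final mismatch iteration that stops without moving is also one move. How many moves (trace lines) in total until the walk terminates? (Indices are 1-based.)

[1,16] '0'=='0' → l++,r--
[2,15] '1'=='1' → l++,r--
[3,14] '9'=='9' → l++,r--
[4,13] '7'=='7' → l++,r--
[5,12] '1'=='1' → l++,r--
[6,11] '7'=='7' → l++,r--
[7,10] '0'=='0' → l++,r--
[8,9] '6'=='6' → l++,r--

8 moves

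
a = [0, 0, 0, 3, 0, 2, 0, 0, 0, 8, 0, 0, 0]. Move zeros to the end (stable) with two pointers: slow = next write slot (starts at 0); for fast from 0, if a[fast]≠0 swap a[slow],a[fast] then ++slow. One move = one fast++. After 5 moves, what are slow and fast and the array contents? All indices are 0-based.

(s=0,f=0) a[fast]=0 → fast++
(s=0,f=1) a[fast]=0 → fast++
(s=0,f=2) a[fast]=0 → fast++
(s=0,f=3) a[fast]=3≠0 swap→a[0]=3 → slow++,fast++
(s=1,f=4) a[fast]=0 → fast++

slow=1, fast=5, a=[3, 0, 0, 0, 0, 2, 0, 0, 0, 8, 0, 0, 0]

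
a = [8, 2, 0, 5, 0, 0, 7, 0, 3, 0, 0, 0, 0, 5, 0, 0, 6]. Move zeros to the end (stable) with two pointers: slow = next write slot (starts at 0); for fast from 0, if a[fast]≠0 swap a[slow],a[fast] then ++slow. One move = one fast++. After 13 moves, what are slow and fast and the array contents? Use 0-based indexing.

slow=0 fast=0: a[fast]=8≠0 swap→a[0]=8, slow++,fast++
slow=1 fast=1: a[fast]=2≠0 swap→a[1]=2, slow++,fast++
slow=2 fast=2: a[fast]=0, fast++
slow=2 fast=3: a[fast]=5≠0 swap→a[2]=5, slow++,fast++
slow=3 fast=4: a[fast]=0, fast++
slow=3 fast=5: a[fast]=0, fast++
slow=3 fast=6: a[fast]=7≠0 swap→a[3]=7, slow++,fast++
slow=4 fast=7: a[fast]=0, fast++
slow=4 fast=8: a[fast]=3≠0 swap→a[4]=3, slow++,fast++
slow=5 fast=9: a[fast]=0, fast++
slow=5 fast=10: a[fast]=0, fast++
slow=5 fast=11: a[fast]=0, fast++
slow=5 fast=12: a[fast]=0, fast++

slow=5, fast=13, a=[8, 2, 5, 7, 3, 0, 0, 0, 0, 0, 0, 0, 0, 5, 0, 0, 6]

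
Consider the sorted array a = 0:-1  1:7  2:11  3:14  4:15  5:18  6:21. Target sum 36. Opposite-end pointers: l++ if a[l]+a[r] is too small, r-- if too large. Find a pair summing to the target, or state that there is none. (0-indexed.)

(15, 21)

[0,6] -1+21=20 <36 → l++
[1,6] 7+21=28 <36 → l++
[2,6] 11+21=32 <36 → l++
[3,6] 14+21=35 <36 → l++
[4,6] 15+21=36 → found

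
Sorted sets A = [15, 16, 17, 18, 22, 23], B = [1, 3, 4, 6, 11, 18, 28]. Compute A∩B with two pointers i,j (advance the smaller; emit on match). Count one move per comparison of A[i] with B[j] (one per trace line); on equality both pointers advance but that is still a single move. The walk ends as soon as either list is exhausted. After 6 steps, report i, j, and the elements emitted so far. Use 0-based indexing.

i=1, j=5, emitted=[]

i=0 j=0: 15>1, j++
i=0 j=1: 15>3, j++
i=0 j=2: 15>4, j++
i=0 j=3: 15>6, j++
i=0 j=4: 15>11, j++
i=0 j=5: 15<18, i++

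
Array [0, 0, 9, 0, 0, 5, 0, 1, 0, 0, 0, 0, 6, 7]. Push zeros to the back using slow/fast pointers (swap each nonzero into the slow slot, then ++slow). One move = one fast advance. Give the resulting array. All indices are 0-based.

slow=0 fast=0: a[fast]=0, fast++
slow=0 fast=1: a[fast]=0, fast++
slow=0 fast=2: a[fast]=9≠0 swap→a[0]=9, slow++,fast++
slow=1 fast=3: a[fast]=0, fast++
slow=1 fast=4: a[fast]=0, fast++
slow=1 fast=5: a[fast]=5≠0 swap→a[1]=5, slow++,fast++
slow=2 fast=6: a[fast]=0, fast++
slow=2 fast=7: a[fast]=1≠0 swap→a[2]=1, slow++,fast++
slow=3 fast=8: a[fast]=0, fast++
slow=3 fast=9: a[fast]=0, fast++
slow=3 fast=10: a[fast]=0, fast++
slow=3 fast=11: a[fast]=0, fast++
slow=3 fast=12: a[fast]=6≠0 swap→a[3]=6, slow++,fast++
slow=4 fast=13: a[fast]=7≠0 swap→a[4]=7, slow++,fast++

[9, 5, 1, 6, 7, 0, 0, 0, 0, 0, 0, 0, 0, 0]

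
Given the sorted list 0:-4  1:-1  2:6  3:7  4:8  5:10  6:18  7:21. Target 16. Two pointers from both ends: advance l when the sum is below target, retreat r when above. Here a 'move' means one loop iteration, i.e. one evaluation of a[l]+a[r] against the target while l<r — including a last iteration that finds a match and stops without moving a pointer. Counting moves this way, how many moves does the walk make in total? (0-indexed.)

5 moves

[0,7] -4+21=17 >16 → r--
[0,6] -4+18=14 <16 → l++
[1,6] -1+18=17 >16 → r--
[1,5] -1+10=9 <16 → l++
[2,5] 6+10=16 → found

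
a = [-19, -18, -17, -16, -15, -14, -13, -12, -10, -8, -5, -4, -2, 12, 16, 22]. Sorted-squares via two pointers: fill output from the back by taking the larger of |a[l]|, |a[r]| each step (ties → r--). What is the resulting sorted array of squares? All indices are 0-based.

[4, 16, 25, 64, 100, 144, 144, 169, 196, 225, 256, 256, 289, 324, 361, 484]

l=0 r=15: |-19|<=|22| out[15]=484, r--
l=0 r=14: |-19|>|16| out[14]=361, l++
l=1 r=14: |-18|>|16| out[13]=324, l++
l=2 r=14: |-17|>|16| out[12]=289, l++
l=3 r=14: |-16|<=|16| out[11]=256, r--
l=3 r=13: |-16|>|12| out[10]=256, l++
l=4 r=13: |-15|>|12| out[9]=225, l++
l=5 r=13: |-14|>|12| out[8]=196, l++
l=6 r=13: |-13|>|12| out[7]=169, l++
l=7 r=13: |-12|<=|12| out[6]=144, r--
l=7 r=12: |-12|>|-2| out[5]=144, l++
l=8 r=12: |-10|>|-2| out[4]=100, l++
l=9 r=12: |-8|>|-2| out[3]=64, l++
l=10 r=12: |-5|>|-2| out[2]=25, l++
l=11 r=12: |-4|>|-2| out[1]=16, l++
l=12 r=12: |-2|<=|-2| out[0]=4, r--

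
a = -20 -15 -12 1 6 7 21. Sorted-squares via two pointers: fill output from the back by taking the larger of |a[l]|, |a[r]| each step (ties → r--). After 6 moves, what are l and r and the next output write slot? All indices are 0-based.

l=3, r=3, next write slot=0

l=0 r=6: |-20|<=|21| out[6]=441, r--
l=0 r=5: |-20|>|7| out[5]=400, l++
l=1 r=5: |-15|>|7| out[4]=225, l++
l=2 r=5: |-12|>|7| out[3]=144, l++
l=3 r=5: |1|<=|7| out[2]=49, r--
l=3 r=4: |1|<=|6| out[1]=36, r--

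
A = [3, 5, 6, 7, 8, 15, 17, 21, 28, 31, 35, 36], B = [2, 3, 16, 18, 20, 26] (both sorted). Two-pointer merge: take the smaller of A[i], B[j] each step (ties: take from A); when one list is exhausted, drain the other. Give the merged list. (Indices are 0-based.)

[2, 3, 3, 5, 6, 7, 8, 15, 16, 17, 18, 20, 21, 26, 28, 31, 35, 36]

[i=0,j=0] A[i]=3>B[j]=2 take 2 → j++
[i=0,j=1] A[i]=3<=B[j]=3 take 3 → i++
[i=1,j=1] A[i]=5>B[j]=3 take 3 → j++
[i=1,j=2] A[i]=5<=B[j]=16 take 5 → i++
[i=2,j=2] A[i]=6<=B[j]=16 take 6 → i++
[i=3,j=2] A[i]=7<=B[j]=16 take 7 → i++
[i=4,j=2] A[i]=8<=B[j]=16 take 8 → i++
[i=5,j=2] A[i]=15<=B[j]=16 take 15 → i++
[i=6,j=2] A[i]=17>B[j]=16 take 16 → j++
[i=6,j=3] A[i]=17<=B[j]=18 take 17 → i++
[i=7,j=3] A[i]=21>B[j]=18 take 18 → j++
[i=7,j=4] A[i]=21>B[j]=20 take 20 → j++
[i=7,j=5] A[i]=21<=B[j]=26 take 21 → i++
[i=8,j=5] A[i]=28>B[j]=26 take 26 → j++
[i=8,j=6] B done, take A[i]=28 → i++
[i=9,j=6] B done, take A[i]=31 → i++
[i=10,j=6] B done, take A[i]=35 → i++
[i=11,j=6] B done, take A[i]=36 → i++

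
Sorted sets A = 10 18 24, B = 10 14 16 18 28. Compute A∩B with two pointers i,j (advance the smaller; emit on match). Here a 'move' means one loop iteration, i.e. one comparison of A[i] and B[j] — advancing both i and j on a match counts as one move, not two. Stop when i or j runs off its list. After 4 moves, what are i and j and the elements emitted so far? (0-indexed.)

i=0 j=0: 10==10 emit, i++,j++
i=1 j=1: 18>14, j++
i=1 j=2: 18>16, j++
i=1 j=3: 18==18 emit, i++,j++

i=2, j=4, emitted=[10, 18]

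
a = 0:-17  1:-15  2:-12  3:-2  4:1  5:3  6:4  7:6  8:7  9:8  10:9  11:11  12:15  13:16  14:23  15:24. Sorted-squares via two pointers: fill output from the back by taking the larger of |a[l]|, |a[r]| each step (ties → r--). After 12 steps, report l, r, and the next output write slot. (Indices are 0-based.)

l=3, r=6, next write slot=3

[0,15] |-17|<=|24| out[15]=576 → r--
[0,14] |-17|<=|23| out[14]=529 → r--
[0,13] |-17|>|16| out[13]=289 → l++
[1,13] |-15|<=|16| out[12]=256 → r--
[1,12] |-15|<=|15| out[11]=225 → r--
[1,11] |-15|>|11| out[10]=225 → l++
[2,11] |-12|>|11| out[9]=144 → l++
[3,11] |-2|<=|11| out[8]=121 → r--
[3,10] |-2|<=|9| out[7]=81 → r--
[3,9] |-2|<=|8| out[6]=64 → r--
[3,8] |-2|<=|7| out[5]=49 → r--
[3,7] |-2|<=|6| out[4]=36 → r--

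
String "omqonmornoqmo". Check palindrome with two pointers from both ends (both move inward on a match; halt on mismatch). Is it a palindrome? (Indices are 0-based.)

l=0 r=12: 'o'=='o', l++,r--
l=1 r=11: 'm'=='m', l++,r--
l=2 r=10: 'q'=='q', l++,r--
l=3 r=9: 'o'=='o', l++,r--
l=4 r=8: 'n'=='n', l++,r--
l=5 r=7: 'm'!='r', stop

not a palindrome (mismatch at 5,7)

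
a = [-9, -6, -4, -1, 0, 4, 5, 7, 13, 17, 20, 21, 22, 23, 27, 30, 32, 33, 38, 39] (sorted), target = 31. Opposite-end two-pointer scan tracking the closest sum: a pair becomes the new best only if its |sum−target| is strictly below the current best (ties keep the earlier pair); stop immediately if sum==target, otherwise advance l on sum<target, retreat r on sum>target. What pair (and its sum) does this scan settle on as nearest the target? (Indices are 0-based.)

pair (-1, 32) with sum 31 (|Δ|=0)

[0,19] -9+39=30 d=1 * → l++
[1,19] -6+39=33 d=2 → r--
[1,18] -6+38=32 d=1 → r--
[1,17] -6+33=27 d=4 → l++
[2,17] -4+33=29 d=2 → l++
[3,17] -1+33=32 d=1 → r--
[3,16] -1+32=31 d=0 * → stop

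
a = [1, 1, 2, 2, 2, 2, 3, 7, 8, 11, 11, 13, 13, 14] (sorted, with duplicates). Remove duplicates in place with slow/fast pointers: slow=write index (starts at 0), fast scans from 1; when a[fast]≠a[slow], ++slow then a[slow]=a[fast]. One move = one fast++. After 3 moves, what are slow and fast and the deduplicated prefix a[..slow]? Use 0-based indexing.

slow=1, fast=4, prefix=[1, 2]

slow=0 fast=1: a[fast]=1=a[slow] dup, fast++
slow=0 fast=2: a[fast]=2≠a[slow]=1 write a[1]=2, slow++,fast++
slow=1 fast=3: a[fast]=2=a[slow] dup, fast++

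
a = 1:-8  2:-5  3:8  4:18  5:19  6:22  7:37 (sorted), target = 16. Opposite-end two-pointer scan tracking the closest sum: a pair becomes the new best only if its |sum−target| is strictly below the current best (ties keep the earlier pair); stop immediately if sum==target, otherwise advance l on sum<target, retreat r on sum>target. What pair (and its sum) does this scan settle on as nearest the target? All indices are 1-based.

l=1 r=7: -8+37=29 d=13 *, r--
l=1 r=6: -8+22=14 d=2 *, l++
l=2 r=6: -5+22=17 d=1 *, r--
l=2 r=5: -5+19=14 d=2, l++
l=3 r=5: 8+19=27 d=11, r--
l=3 r=4: 8+18=26 d=10, r--

pair (-5, 22) with sum 17 (|Δ|=1)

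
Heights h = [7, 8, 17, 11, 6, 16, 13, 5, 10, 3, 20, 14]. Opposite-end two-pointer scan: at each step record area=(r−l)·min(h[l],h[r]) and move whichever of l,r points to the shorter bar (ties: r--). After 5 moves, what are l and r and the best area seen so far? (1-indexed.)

l=1 r=12: min(7,14)*11=77 best=77 *, l++
l=2 r=12: min(8,14)*10=80 best=80 *, l++
l=3 r=12: min(17,14)*9=126 best=126 *, r--
l=3 r=11: min(17,20)*8=136 best=136 *, l++
l=4 r=11: min(11,20)*7=77 best=136, l++

l=5, r=11, best area=136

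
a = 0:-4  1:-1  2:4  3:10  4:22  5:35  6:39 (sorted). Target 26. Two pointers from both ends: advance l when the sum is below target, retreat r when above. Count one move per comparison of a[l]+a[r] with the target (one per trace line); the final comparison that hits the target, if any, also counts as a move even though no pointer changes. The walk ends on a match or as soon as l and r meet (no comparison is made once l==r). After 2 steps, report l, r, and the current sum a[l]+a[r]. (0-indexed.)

l=0, r=4, sum=18

[0,6] -4+39=35 >26 → r--
[0,5] -4+35=31 >26 → r--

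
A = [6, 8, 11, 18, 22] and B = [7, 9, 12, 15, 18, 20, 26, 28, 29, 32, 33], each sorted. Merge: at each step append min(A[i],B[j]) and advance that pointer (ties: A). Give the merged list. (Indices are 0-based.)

[6, 7, 8, 9, 11, 12, 15, 18, 18, 20, 22, 26, 28, 29, 32, 33]

i=0 j=0: A[i]=6<=B[j]=7 take 6, i++
i=1 j=0: A[i]=8>B[j]=7 take 7, j++
i=1 j=1: A[i]=8<=B[j]=9 take 8, i++
i=2 j=1: A[i]=11>B[j]=9 take 9, j++
i=2 j=2: A[i]=11<=B[j]=12 take 11, i++
i=3 j=2: A[i]=18>B[j]=12 take 12, j++
i=3 j=3: A[i]=18>B[j]=15 take 15, j++
i=3 j=4: A[i]=18<=B[j]=18 take 18, i++
i=4 j=4: A[i]=22>B[j]=18 take 18, j++
i=4 j=5: A[i]=22>B[j]=20 take 20, j++
i=4 j=6: A[i]=22<=B[j]=26 take 22, i++
i=5 j=6: A done, take B[j]=26, j++
i=5 j=7: A done, take B[j]=28, j++
i=5 j=8: A done, take B[j]=29, j++
i=5 j=9: A done, take B[j]=32, j++
i=5 j=10: A done, take B[j]=33, j++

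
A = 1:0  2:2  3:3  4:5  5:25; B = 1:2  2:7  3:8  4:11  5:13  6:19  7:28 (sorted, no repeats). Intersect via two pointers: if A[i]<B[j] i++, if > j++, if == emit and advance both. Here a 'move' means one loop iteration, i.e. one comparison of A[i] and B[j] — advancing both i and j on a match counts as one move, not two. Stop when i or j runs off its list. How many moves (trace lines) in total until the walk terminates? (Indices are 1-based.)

10 moves

[i=1,j=1] 0<2 → i++
[i=2,j=1] 2==2 emit → i++,j++
[i=3,j=2] 3<7 → i++
[i=4,j=2] 5<7 → i++
[i=5,j=2] 25>7 → j++
[i=5,j=3] 25>8 → j++
[i=5,j=4] 25>11 → j++
[i=5,j=5] 25>13 → j++
[i=5,j=6] 25>19 → j++
[i=5,j=7] 25<28 → i++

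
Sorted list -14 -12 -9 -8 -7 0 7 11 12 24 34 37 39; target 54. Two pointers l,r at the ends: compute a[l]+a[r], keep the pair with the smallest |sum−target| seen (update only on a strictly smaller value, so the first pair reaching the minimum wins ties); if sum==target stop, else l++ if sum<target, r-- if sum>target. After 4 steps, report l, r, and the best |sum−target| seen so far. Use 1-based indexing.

[1,13] -14+39=25 d=29 * → l++
[2,13] -12+39=27 d=27 * → l++
[3,13] -9+39=30 d=24 * → l++
[4,13] -8+39=31 d=23 * → l++

l=5, r=13, best |Δ|=23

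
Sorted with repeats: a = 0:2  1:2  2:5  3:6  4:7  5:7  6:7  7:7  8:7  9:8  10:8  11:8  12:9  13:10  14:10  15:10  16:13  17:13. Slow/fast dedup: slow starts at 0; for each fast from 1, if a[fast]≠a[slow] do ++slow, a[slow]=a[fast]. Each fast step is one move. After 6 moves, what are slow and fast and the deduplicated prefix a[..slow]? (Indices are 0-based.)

(s=0,f=1) a[fast]=2=a[slow] dup → fast++
(s=0,f=2) a[fast]=5≠a[slow]=2 write a[1]=5 → slow++,fast++
(s=1,f=3) a[fast]=6≠a[slow]=5 write a[2]=6 → slow++,fast++
(s=2,f=4) a[fast]=7≠a[slow]=6 write a[3]=7 → slow++,fast++
(s=3,f=5) a[fast]=7=a[slow] dup → fast++
(s=3,f=6) a[fast]=7=a[slow] dup → fast++

slow=3, fast=7, prefix=[2, 5, 6, 7]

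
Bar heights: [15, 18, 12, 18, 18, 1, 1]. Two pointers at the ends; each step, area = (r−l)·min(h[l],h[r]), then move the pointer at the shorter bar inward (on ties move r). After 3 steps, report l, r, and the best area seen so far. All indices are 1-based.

l=2, r=5, best area=60

[1,7] min(15,1)*6=6 best=6 * → r--
[1,6] min(15,1)*5=5 best=6 → r--
[1,5] min(15,18)*4=60 best=60 * → l++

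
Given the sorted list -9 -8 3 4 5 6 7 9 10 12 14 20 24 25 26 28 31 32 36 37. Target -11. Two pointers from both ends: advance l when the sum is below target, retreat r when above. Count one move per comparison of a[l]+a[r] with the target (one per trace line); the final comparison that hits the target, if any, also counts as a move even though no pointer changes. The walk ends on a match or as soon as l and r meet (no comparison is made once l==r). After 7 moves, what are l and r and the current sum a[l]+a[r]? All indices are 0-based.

l=0 r=19: -9+37=28 >-11, r--
l=0 r=18: -9+36=27 >-11, r--
l=0 r=17: -9+32=23 >-11, r--
l=0 r=16: -9+31=22 >-11, r--
l=0 r=15: -9+28=19 >-11, r--
l=0 r=14: -9+26=17 >-11, r--
l=0 r=13: -9+25=16 >-11, r--

l=0, r=12, sum=15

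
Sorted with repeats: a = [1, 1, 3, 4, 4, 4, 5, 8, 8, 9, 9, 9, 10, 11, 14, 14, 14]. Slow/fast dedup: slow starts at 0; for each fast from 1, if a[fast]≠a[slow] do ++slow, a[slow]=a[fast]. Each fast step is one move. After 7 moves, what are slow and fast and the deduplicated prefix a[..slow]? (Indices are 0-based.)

(s=0,f=1) a[fast]=1=a[slow] dup → fast++
(s=0,f=2) a[fast]=3≠a[slow]=1 write a[1]=3 → slow++,fast++
(s=1,f=3) a[fast]=4≠a[slow]=3 write a[2]=4 → slow++,fast++
(s=2,f=4) a[fast]=4=a[slow] dup → fast++
(s=2,f=5) a[fast]=4=a[slow] dup → fast++
(s=2,f=6) a[fast]=5≠a[slow]=4 write a[3]=5 → slow++,fast++
(s=3,f=7) a[fast]=8≠a[slow]=5 write a[4]=8 → slow++,fast++

slow=4, fast=8, prefix=[1, 3, 4, 5, 8]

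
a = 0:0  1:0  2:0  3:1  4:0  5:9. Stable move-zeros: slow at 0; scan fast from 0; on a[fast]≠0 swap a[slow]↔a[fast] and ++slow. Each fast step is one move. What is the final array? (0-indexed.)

slow=0 fast=0: a[fast]=0, fast++
slow=0 fast=1: a[fast]=0, fast++
slow=0 fast=2: a[fast]=0, fast++
slow=0 fast=3: a[fast]=1≠0 swap→a[0]=1, slow++,fast++
slow=1 fast=4: a[fast]=0, fast++
slow=1 fast=5: a[fast]=9≠0 swap→a[1]=9, slow++,fast++

[1, 9, 0, 0, 0, 0]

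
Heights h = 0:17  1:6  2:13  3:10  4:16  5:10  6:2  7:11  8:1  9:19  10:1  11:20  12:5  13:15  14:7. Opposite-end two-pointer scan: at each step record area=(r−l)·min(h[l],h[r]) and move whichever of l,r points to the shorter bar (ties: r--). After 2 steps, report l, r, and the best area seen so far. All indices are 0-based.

l=0, r=12, best area=195

l=0 r=14: min(17,7)*14=98 best=98 *, r--
l=0 r=13: min(17,15)*13=195 best=195 *, r--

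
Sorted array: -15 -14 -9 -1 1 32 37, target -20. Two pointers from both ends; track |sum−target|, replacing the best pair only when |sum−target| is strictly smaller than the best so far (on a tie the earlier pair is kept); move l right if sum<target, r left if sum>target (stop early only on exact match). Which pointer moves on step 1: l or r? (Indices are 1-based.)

r

l=1 r=7: -15+37=22 d=42 *, r--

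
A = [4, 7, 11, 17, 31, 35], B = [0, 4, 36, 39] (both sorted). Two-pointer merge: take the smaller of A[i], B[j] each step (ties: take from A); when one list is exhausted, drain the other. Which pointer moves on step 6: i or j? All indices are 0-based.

i

i=0 j=0: A[i]=4>B[j]=0 take 0, j++
i=0 j=1: A[i]=4<=B[j]=4 take 4, i++
i=1 j=1: A[i]=7>B[j]=4 take 4, j++
i=1 j=2: A[i]=7<=B[j]=36 take 7, i++
i=2 j=2: A[i]=11<=B[j]=36 take 11, i++
i=3 j=2: A[i]=17<=B[j]=36 take 17, i++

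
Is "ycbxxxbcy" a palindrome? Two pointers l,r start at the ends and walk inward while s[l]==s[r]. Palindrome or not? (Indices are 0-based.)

[0,8] 'y'=='y' → l++,r--
[1,7] 'c'=='c' → l++,r--
[2,6] 'b'=='b' → l++,r--
[3,5] 'x'=='x' → l++,r--

palindrome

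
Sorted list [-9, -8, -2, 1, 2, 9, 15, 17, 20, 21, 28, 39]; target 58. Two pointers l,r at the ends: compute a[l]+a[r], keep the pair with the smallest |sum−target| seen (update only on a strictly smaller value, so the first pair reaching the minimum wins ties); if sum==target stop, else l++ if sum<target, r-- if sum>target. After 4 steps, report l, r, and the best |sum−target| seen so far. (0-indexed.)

l=0 r=11: -9+39=30 d=28 *, l++
l=1 r=11: -8+39=31 d=27 *, l++
l=2 r=11: -2+39=37 d=21 *, l++
l=3 r=11: 1+39=40 d=18 *, l++

l=4, r=11, best |Δ|=18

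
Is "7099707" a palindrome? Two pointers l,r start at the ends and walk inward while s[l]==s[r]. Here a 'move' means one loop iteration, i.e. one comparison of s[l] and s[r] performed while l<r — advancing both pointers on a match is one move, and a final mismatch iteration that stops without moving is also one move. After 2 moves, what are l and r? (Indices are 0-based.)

l=2, r=4

[0,6] '7'=='7' → l++,r--
[1,5] '0'=='0' → l++,r--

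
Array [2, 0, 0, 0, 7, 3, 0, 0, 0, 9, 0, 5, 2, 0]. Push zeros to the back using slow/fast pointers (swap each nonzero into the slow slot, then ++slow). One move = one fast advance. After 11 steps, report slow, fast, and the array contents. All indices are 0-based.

slow=0 fast=0: a[fast]=2≠0 swap→a[0]=2, slow++,fast++
slow=1 fast=1: a[fast]=0, fast++
slow=1 fast=2: a[fast]=0, fast++
slow=1 fast=3: a[fast]=0, fast++
slow=1 fast=4: a[fast]=7≠0 swap→a[1]=7, slow++,fast++
slow=2 fast=5: a[fast]=3≠0 swap→a[2]=3, slow++,fast++
slow=3 fast=6: a[fast]=0, fast++
slow=3 fast=7: a[fast]=0, fast++
slow=3 fast=8: a[fast]=0, fast++
slow=3 fast=9: a[fast]=9≠0 swap→a[3]=9, slow++,fast++
slow=4 fast=10: a[fast]=0, fast++

slow=4, fast=11, a=[2, 7, 3, 9, 0, 0, 0, 0, 0, 0, 0, 5, 2, 0]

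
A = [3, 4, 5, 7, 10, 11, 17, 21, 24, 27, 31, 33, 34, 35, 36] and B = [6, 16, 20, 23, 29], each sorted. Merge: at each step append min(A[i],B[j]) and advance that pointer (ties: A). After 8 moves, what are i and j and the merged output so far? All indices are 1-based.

i=7, j=3, merged so far=[3, 4, 5, 6, 7, 10, 11, 16]

[i=1,j=1] A[i]=3<=B[j]=6 take 3 → i++
[i=2,j=1] A[i]=4<=B[j]=6 take 4 → i++
[i=3,j=1] A[i]=5<=B[j]=6 take 5 → i++
[i=4,j=1] A[i]=7>B[j]=6 take 6 → j++
[i=4,j=2] A[i]=7<=B[j]=16 take 7 → i++
[i=5,j=2] A[i]=10<=B[j]=16 take 10 → i++
[i=6,j=2] A[i]=11<=B[j]=16 take 11 → i++
[i=7,j=2] A[i]=17>B[j]=16 take 16 → j++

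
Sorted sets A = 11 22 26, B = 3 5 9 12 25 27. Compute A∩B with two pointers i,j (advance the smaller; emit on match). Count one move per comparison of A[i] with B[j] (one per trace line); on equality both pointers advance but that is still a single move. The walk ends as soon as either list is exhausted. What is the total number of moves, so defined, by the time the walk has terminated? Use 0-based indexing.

[i=0,j=0] 11>3 → j++
[i=0,j=1] 11>5 → j++
[i=0,j=2] 11>9 → j++
[i=0,j=3] 11<12 → i++
[i=1,j=3] 22>12 → j++
[i=1,j=4] 22<25 → i++
[i=2,j=4] 26>25 → j++
[i=2,j=5] 26<27 → i++

8 moves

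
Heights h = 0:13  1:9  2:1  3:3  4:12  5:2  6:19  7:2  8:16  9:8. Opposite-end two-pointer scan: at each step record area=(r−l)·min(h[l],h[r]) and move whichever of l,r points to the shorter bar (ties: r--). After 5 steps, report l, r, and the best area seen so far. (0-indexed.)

l=4, r=8, best area=104

l=0 r=9: min(13,8)*9=72 best=72 *, r--
l=0 r=8: min(13,16)*8=104 best=104 *, l++
l=1 r=8: min(9,16)*7=63 best=104, l++
l=2 r=8: min(1,16)*6=6 best=104, l++
l=3 r=8: min(3,16)*5=15 best=104, l++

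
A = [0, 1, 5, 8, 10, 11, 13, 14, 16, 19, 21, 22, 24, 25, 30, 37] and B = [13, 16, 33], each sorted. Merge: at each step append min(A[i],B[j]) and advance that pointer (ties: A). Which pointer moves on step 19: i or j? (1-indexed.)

i=1 j=1: A[i]=0<=B[j]=13 take 0, i++
i=2 j=1: A[i]=1<=B[j]=13 take 1, i++
i=3 j=1: A[i]=5<=B[j]=13 take 5, i++
i=4 j=1: A[i]=8<=B[j]=13 take 8, i++
i=5 j=1: A[i]=10<=B[j]=13 take 10, i++
i=6 j=1: A[i]=11<=B[j]=13 take 11, i++
i=7 j=1: A[i]=13<=B[j]=13 take 13, i++
i=8 j=1: A[i]=14>B[j]=13 take 13, j++
i=8 j=2: A[i]=14<=B[j]=16 take 14, i++
i=9 j=2: A[i]=16<=B[j]=16 take 16, i++
i=10 j=2: A[i]=19>B[j]=16 take 16, j++
i=10 j=3: A[i]=19<=B[j]=33 take 19, i++
i=11 j=3: A[i]=21<=B[j]=33 take 21, i++
i=12 j=3: A[i]=22<=B[j]=33 take 22, i++
i=13 j=3: A[i]=24<=B[j]=33 take 24, i++
i=14 j=3: A[i]=25<=B[j]=33 take 25, i++
i=15 j=3: A[i]=30<=B[j]=33 take 30, i++
i=16 j=3: A[i]=37>B[j]=33 take 33, j++
i=16 j=4: B done, take A[i]=37, i++

i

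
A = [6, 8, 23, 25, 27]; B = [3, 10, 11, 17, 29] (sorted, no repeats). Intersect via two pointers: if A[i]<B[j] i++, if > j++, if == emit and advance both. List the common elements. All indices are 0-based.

intersection = []

i=0 j=0: 6>3, j++
i=0 j=1: 6<10, i++
i=1 j=1: 8<10, i++
i=2 j=1: 23>10, j++
i=2 j=2: 23>11, j++
i=2 j=3: 23>17, j++
i=2 j=4: 23<29, i++
i=3 j=4: 25<29, i++
i=4 j=4: 27<29, i++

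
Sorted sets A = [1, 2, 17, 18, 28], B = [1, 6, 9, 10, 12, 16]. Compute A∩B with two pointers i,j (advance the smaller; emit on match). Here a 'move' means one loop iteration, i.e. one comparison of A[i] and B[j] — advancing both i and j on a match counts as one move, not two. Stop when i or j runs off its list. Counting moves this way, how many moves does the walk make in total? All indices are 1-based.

7 moves

[i=1,j=1] 1==1 emit → i++,j++
[i=2,j=2] 2<6 → i++
[i=3,j=2] 17>6 → j++
[i=3,j=3] 17>9 → j++
[i=3,j=4] 17>10 → j++
[i=3,j=5] 17>12 → j++
[i=3,j=6] 17>16 → j++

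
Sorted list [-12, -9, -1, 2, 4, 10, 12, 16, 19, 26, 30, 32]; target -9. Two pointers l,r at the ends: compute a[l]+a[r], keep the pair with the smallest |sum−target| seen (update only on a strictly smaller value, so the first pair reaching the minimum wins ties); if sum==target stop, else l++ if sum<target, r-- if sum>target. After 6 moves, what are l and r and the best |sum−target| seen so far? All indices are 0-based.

l=0 r=11: -12+32=20 d=29 *, r--
l=0 r=10: -12+30=18 d=27 *, r--
l=0 r=9: -12+26=14 d=23 *, r--
l=0 r=8: -12+19=7 d=16 *, r--
l=0 r=7: -12+16=4 d=13 *, r--
l=0 r=6: -12+12=0 d=9 *, r--

l=0, r=5, best |Δ|=9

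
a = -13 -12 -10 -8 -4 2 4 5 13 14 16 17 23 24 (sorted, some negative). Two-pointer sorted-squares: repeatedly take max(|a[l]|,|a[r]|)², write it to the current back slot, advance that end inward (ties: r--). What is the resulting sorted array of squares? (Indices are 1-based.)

[1,14] |-13|<=|24| out[14]=576 → r--
[1,13] |-13|<=|23| out[13]=529 → r--
[1,12] |-13|<=|17| out[12]=289 → r--
[1,11] |-13|<=|16| out[11]=256 → r--
[1,10] |-13|<=|14| out[10]=196 → r--
[1,9] |-13|<=|13| out[9]=169 → r--
[1,8] |-13|>|5| out[8]=169 → l++
[2,8] |-12|>|5| out[7]=144 → l++
[3,8] |-10|>|5| out[6]=100 → l++
[4,8] |-8|>|5| out[5]=64 → l++
[5,8] |-4|<=|5| out[4]=25 → r--
[5,7] |-4|<=|4| out[3]=16 → r--
[5,6] |-4|>|2| out[2]=16 → l++
[6,6] |2|<=|2| out[1]=4 → r--

[4, 16, 16, 25, 64, 100, 144, 169, 169, 196, 256, 289, 529, 576]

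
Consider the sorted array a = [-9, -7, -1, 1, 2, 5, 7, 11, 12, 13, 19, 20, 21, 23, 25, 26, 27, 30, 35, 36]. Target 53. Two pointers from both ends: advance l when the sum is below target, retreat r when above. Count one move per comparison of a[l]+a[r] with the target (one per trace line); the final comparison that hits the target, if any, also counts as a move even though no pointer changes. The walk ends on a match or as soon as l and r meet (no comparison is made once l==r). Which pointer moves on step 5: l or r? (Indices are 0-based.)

l

[0,19] -9+36=27 <53 → l++
[1,19] -7+36=29 <53 → l++
[2,19] -1+36=35 <53 → l++
[3,19] 1+36=37 <53 → l++
[4,19] 2+36=38 <53 → l++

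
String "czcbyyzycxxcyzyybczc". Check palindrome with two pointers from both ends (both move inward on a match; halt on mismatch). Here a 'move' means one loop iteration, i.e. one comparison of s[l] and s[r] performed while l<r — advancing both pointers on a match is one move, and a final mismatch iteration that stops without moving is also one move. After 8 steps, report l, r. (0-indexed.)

[0,19] 'c'=='c' → l++,r--
[1,18] 'z'=='z' → l++,r--
[2,17] 'c'=='c' → l++,r--
[3,16] 'b'=='b' → l++,r--
[4,15] 'y'=='y' → l++,r--
[5,14] 'y'=='y' → l++,r--
[6,13] 'z'=='z' → l++,r--
[7,12] 'y'=='y' → l++,r--

l=8, r=11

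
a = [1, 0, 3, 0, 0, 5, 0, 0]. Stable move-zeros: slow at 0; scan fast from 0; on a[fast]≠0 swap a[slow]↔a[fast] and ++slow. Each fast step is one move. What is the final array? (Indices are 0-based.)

slow=0 fast=0: a[fast]=1≠0 swap→a[0]=1, slow++,fast++
slow=1 fast=1: a[fast]=0, fast++
slow=1 fast=2: a[fast]=3≠0 swap→a[1]=3, slow++,fast++
slow=2 fast=3: a[fast]=0, fast++
slow=2 fast=4: a[fast]=0, fast++
slow=2 fast=5: a[fast]=5≠0 swap→a[2]=5, slow++,fast++
slow=3 fast=6: a[fast]=0, fast++
slow=3 fast=7: a[fast]=0, fast++

[1, 3, 5, 0, 0, 0, 0, 0]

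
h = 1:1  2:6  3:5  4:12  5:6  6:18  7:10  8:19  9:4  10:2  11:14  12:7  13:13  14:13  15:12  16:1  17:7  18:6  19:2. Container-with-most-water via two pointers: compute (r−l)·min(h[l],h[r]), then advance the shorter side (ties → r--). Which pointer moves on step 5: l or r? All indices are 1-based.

l

l=1 r=19: min(1,2)*18=18 best=18 *, l++
l=2 r=19: min(6,2)*17=34 best=34 *, r--
l=2 r=18: min(6,6)*16=96 best=96 *, r--
l=2 r=17: min(6,7)*15=90 best=96, l++
l=3 r=17: min(5,7)*14=70 best=96, l++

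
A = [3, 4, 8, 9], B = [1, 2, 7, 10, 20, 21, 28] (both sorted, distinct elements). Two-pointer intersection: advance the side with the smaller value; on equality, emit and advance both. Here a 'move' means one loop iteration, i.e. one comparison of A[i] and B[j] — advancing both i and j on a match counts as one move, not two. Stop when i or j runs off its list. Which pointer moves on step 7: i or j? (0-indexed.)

i

i=0 j=0: 3>1, j++
i=0 j=1: 3>2, j++
i=0 j=2: 3<7, i++
i=1 j=2: 4<7, i++
i=2 j=2: 8>7, j++
i=2 j=3: 8<10, i++
i=3 j=3: 9<10, i++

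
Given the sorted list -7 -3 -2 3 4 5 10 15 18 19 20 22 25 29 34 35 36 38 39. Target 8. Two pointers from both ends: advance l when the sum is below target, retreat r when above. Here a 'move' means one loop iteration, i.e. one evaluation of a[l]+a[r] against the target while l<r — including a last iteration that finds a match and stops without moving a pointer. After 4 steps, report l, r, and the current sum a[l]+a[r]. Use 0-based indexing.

l=0 r=18: -7+39=32 >8, r--
l=0 r=17: -7+38=31 >8, r--
l=0 r=16: -7+36=29 >8, r--
l=0 r=15: -7+35=28 >8, r--

l=0, r=14, sum=27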